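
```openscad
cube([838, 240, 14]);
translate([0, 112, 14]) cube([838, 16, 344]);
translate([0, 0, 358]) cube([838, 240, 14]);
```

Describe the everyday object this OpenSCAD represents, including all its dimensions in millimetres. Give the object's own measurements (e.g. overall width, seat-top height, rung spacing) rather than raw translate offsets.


An I-beam lying along x, 838 mm long. Overall section height 372 mm. Two flanges 240 mm wide (y) and 14 mm thick, one on the floor and one at the top; a web 16 mm thick runs between them, centred on the flange width.


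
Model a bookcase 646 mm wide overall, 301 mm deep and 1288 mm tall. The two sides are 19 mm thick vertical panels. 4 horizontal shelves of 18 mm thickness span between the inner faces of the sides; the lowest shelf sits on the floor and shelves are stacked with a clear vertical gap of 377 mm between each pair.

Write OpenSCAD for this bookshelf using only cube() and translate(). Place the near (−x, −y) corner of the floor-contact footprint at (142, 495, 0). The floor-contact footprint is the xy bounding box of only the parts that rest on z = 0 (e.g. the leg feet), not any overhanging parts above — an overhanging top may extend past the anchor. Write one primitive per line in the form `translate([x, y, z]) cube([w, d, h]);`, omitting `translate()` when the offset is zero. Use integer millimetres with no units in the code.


translate([142, 495, 0]) cube([19, 301, 1288]);
translate([769, 495, 0]) cube([19, 301, 1288]);
translate([161, 495, 0]) cube([608, 301, 18]);
translate([161, 495, 395]) cube([608, 301, 18]);
translate([161, 495, 790]) cube([608, 301, 18]);
translate([161, 495, 1185]) cube([608, 301, 18]);


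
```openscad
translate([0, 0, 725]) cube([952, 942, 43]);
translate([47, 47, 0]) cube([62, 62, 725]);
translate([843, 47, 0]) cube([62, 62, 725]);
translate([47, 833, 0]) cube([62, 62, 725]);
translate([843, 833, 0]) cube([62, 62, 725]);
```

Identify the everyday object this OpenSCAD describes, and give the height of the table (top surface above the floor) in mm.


A table. The table height is 768 mm.

A 952×942×43 slab sits at z = 725 on four 62 mm square posts — a table. The top surface is at 725 + 43 = 768 mm.


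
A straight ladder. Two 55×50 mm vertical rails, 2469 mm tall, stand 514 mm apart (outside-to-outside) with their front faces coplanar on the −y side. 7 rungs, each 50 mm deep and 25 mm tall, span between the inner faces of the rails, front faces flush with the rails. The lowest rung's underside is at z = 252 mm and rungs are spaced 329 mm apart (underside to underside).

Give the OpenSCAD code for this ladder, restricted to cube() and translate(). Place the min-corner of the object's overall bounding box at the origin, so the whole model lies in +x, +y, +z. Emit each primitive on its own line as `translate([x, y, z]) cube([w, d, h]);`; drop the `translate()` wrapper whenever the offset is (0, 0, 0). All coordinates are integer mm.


cube([55, 50, 2469]);
translate([459, 0, 0]) cube([55, 50, 2469]);
translate([55, 0, 252]) cube([404, 50, 25]);
translate([55, 0, 581]) cube([404, 50, 25]);
translate([55, 0, 910]) cube([404, 50, 25]);
translate([55, 0, 1239]) cube([404, 50, 25]);
translate([55, 0, 1568]) cube([404, 50, 25]);
translate([55, 0, 1897]) cube([404, 50, 25]);
translate([55, 0, 2226]) cube([404, 50, 25]);


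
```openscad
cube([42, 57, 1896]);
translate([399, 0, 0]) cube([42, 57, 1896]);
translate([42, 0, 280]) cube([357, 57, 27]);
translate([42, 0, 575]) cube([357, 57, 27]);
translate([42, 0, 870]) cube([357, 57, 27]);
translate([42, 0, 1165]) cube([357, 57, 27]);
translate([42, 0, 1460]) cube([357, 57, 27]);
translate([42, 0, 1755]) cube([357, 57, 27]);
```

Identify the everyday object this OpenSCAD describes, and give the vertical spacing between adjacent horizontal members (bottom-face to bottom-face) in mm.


A ladder. The rung spacing is 295 mm.

Two tall 42×57 posts with 6 short bars between them — a ladder. Adjacent rungs sit at z = 280 and z = 575, so the spacing is 575 − 280 = 295 mm.


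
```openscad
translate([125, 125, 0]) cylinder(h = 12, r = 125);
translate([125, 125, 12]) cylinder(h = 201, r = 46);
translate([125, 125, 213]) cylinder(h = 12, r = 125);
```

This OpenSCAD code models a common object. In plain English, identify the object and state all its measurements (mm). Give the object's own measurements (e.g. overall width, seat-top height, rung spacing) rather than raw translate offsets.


A spool: two coaxial disc flanges of radius 125 mm and thickness 12 mm, joined by a core cylinder of radius 46 mm and height 201 mm. The lower flange rests on z = 0 and the three cylinders share a vertical axis.


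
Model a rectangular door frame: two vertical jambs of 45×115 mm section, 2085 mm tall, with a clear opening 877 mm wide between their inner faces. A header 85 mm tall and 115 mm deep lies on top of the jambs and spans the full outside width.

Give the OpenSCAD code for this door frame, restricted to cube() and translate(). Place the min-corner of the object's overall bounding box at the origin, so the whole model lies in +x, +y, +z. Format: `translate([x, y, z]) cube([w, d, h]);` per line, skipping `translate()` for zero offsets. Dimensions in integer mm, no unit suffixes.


cube([45, 115, 2085]);
translate([922, 0, 0]) cube([45, 115, 2085]);
translate([0, 0, 2085]) cube([967, 115, 85]);


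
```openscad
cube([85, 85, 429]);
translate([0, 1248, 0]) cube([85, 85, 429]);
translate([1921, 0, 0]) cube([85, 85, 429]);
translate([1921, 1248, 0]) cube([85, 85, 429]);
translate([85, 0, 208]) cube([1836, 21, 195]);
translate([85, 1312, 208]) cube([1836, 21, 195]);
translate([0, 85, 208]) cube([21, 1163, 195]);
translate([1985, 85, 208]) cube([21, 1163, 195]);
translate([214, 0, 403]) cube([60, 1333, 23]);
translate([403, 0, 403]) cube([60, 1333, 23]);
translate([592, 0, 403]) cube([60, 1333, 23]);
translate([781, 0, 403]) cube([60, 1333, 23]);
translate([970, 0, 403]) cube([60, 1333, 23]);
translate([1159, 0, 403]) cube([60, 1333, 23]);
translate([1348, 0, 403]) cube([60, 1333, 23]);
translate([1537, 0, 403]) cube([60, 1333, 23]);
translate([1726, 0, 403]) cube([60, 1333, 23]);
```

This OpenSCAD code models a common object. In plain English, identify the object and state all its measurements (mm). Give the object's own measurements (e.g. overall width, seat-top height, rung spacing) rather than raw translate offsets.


A bed frame 2006 mm long (x) by 1333 mm wide (y). Four 85×85 mm corner posts, 429 mm tall, at the corners of the footprint. Four rails of 21 mm thickness and 195 mm height run between adjacent posts with their undersides at z = 208 mm, their outer faces flush with the outside of the frame (the two x-running rails run between the posts' inner faces; the two y-running rails run between the posts' inner faces). 9 slats, each 60 mm wide (x) and 23 mm thick, lie across the top of the two x-running rails, running the full 1333 mm width of the frame in y; along x they sit between the end posts with a 129 mm gap after the −x posts and between neighbouring slats, leaving 135 mm before the +x posts.


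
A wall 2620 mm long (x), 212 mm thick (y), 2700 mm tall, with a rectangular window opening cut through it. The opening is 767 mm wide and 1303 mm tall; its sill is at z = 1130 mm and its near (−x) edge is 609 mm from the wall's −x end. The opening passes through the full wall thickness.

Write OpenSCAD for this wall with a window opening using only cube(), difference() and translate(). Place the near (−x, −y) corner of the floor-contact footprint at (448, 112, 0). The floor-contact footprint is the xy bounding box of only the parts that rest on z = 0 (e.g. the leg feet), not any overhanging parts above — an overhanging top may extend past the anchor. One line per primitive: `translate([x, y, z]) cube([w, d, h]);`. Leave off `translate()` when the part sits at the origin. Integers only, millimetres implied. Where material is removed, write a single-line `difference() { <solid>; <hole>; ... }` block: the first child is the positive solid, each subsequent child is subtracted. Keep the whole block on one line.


difference() { translate([448, 112, 0]) cube([2620, 212, 2700]); translate([1057, 112, 1130]) cube([767, 212, 1303]); }


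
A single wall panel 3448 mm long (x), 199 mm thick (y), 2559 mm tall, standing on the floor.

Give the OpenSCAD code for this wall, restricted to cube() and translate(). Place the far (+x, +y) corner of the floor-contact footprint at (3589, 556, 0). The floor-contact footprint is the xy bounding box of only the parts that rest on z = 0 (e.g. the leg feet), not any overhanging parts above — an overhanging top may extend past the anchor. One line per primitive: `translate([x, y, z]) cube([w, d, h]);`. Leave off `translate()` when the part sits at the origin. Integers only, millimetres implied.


translate([141, 357, 0]) cube([3448, 199, 2559]);


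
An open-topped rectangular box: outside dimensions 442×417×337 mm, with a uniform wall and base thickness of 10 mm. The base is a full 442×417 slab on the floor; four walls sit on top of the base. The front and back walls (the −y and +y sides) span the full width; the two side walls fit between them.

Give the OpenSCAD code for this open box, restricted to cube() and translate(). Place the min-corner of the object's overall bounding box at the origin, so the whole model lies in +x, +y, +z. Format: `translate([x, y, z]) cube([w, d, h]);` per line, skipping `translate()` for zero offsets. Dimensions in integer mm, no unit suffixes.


cube([442, 417, 10]);
translate([0, 0, 10]) cube([442, 10, 327]);
translate([0, 407, 10]) cube([442, 10, 327]);
translate([0, 10, 10]) cube([10, 397, 327]);
translate([432, 10, 10]) cube([10, 397, 327]);


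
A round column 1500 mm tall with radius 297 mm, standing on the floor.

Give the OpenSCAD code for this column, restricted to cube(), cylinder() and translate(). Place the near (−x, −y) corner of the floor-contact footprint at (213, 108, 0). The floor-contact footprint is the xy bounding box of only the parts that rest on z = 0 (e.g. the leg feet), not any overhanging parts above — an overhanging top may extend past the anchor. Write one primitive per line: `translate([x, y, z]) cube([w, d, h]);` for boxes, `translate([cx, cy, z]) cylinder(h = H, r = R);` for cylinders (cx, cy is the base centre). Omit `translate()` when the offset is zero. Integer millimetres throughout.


translate([510, 405, 0]) cylinder(h = 1500, r = 297);


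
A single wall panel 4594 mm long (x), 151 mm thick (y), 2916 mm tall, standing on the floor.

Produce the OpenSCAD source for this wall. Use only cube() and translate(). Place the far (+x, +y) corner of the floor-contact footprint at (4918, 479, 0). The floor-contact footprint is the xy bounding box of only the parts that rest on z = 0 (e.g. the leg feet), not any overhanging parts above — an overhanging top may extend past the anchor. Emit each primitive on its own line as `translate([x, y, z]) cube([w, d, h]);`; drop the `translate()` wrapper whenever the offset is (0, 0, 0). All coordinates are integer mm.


translate([324, 328, 0]) cube([4594, 151, 2916]);


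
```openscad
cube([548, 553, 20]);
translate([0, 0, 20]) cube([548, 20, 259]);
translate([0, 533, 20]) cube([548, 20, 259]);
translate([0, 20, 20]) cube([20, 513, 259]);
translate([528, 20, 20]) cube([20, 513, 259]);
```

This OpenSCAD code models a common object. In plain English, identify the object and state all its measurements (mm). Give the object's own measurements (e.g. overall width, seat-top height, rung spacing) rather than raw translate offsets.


An open-topped rectangular box: outside dimensions 548×553×279 mm, with a uniform wall and base thickness of 20 mm. The base is a full 548×553 slab on the floor; four walls sit on top of the base. The front and back walls (the −y and +y sides) span the full width; the two side walls fit between them.


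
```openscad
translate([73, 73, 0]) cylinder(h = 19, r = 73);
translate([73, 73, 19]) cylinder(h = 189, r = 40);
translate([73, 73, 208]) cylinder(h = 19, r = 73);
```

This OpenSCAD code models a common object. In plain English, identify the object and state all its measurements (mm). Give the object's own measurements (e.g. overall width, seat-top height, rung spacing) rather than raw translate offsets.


A spool: two coaxial disc flanges of radius 73 mm and thickness 19 mm, joined by a core cylinder of radius 40 mm and height 189 mm. The lower flange rests on z = 0 and the three cylinders share a vertical axis.


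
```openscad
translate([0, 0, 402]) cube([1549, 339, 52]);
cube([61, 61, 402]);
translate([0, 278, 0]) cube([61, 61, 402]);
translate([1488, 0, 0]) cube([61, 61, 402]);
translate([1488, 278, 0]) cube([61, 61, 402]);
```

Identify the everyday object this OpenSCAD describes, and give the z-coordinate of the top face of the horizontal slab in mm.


A bench. The seat-top height is 454 mm.

A long slab on four corner posts — a bench. The slab sits at z = 402 with thickness 52, so the top is 402 + 52 = 454 mm.


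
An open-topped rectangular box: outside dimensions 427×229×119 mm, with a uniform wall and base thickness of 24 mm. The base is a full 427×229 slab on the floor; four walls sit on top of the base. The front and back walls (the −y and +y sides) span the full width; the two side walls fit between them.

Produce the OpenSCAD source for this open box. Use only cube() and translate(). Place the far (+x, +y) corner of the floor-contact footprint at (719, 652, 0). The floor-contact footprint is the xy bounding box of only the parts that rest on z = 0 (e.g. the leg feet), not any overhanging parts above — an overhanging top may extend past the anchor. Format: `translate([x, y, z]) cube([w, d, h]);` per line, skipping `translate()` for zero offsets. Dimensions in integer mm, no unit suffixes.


translate([292, 423, 0]) cube([427, 229, 24]);
translate([292, 423, 24]) cube([427, 24, 95]);
translate([292, 628, 24]) cube([427, 24, 95]);
translate([292, 447, 24]) cube([24, 181, 95]);
translate([695, 447, 24]) cube([24, 181, 95]);


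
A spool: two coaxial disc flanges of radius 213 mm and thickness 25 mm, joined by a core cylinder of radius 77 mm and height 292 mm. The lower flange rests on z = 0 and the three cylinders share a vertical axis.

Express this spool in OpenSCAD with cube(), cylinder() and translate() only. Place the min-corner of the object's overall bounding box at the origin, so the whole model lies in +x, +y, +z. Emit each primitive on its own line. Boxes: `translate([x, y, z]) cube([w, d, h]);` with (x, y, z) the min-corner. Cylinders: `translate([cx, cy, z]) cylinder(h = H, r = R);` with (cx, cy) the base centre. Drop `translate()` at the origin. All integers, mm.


translate([213, 213, 0]) cylinder(h = 25, r = 213);
translate([213, 213, 25]) cylinder(h = 292, r = 77);
translate([213, 213, 317]) cylinder(h = 25, r = 213);


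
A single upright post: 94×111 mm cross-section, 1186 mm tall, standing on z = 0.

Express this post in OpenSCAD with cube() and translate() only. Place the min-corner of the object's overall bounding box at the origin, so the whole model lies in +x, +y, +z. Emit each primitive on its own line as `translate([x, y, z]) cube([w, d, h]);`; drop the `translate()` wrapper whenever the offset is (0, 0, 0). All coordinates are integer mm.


cube([94, 111, 1186]);


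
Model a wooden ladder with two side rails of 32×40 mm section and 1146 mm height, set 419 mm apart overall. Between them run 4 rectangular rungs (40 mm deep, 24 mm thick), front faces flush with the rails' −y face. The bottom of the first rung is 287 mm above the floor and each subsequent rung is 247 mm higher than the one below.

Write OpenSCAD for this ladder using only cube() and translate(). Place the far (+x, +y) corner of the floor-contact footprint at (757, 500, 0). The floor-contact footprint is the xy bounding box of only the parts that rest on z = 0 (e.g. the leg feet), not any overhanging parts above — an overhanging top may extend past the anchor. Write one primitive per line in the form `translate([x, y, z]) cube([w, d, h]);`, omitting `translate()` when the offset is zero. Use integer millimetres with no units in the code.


translate([338, 460, 0]) cube([32, 40, 1146]);
translate([725, 460, 0]) cube([32, 40, 1146]);
translate([370, 460, 287]) cube([355, 40, 24]);
translate([370, 460, 534]) cube([355, 40, 24]);
translate([370, 460, 781]) cube([355, 40, 24]);
translate([370, 460, 1028]) cube([355, 40, 24]);


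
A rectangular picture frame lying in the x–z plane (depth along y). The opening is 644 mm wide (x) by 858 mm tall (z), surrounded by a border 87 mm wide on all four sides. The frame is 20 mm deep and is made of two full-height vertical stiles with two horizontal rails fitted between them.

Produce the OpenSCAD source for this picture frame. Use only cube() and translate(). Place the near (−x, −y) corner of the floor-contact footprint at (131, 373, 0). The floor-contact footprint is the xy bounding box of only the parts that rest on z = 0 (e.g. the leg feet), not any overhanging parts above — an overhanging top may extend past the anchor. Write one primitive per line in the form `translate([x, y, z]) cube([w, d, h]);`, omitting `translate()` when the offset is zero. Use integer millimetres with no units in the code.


translate([131, 373, 0]) cube([87, 20, 1032]);
translate([862, 373, 0]) cube([87, 20, 1032]);
translate([218, 373, 0]) cube([644, 20, 87]);
translate([218, 373, 945]) cube([644, 20, 87]);


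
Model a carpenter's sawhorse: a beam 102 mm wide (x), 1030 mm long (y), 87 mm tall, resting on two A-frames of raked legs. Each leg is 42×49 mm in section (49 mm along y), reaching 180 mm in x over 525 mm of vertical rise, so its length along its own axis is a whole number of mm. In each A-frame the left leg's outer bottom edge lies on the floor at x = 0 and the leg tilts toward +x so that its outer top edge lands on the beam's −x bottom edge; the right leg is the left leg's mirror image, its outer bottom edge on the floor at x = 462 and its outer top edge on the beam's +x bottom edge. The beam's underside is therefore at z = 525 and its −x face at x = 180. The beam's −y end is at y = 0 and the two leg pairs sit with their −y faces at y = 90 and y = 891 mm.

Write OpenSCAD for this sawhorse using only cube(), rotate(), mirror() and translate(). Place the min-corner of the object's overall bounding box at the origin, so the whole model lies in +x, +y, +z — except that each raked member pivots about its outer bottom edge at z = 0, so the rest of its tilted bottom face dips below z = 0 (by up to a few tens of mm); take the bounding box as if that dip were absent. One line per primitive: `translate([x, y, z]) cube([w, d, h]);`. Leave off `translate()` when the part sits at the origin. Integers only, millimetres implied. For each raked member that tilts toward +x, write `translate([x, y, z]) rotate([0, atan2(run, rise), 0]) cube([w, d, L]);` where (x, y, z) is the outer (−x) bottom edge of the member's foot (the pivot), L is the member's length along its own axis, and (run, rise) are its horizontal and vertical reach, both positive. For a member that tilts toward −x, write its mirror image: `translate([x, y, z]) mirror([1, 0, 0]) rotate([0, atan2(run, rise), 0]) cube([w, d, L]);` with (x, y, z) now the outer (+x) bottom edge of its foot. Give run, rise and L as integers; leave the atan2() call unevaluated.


// leg length = √(180² + 525²) = 555
// right-leg outer foot x = 2·180 + 102 = 462
// beam min-corner = (180, 0, 525)
translate([180, 0, 525]) cube([102, 1030, 87]);
translate([0, 90, 0]) rotate([0, atan2(180, 525), 0]) cube([42, 49, 555]);
translate([462, 90, 0]) mirror([1, 0, 0]) rotate([0, atan2(180, 525), 0]) cube([42, 49, 555]);
translate([0, 891, 0]) rotate([0, atan2(180, 525), 0]) cube([42, 49, 555]);
translate([462, 891, 0]) mirror([1, 0, 0]) rotate([0, atan2(180, 525), 0]) cube([42, 49, 555]);


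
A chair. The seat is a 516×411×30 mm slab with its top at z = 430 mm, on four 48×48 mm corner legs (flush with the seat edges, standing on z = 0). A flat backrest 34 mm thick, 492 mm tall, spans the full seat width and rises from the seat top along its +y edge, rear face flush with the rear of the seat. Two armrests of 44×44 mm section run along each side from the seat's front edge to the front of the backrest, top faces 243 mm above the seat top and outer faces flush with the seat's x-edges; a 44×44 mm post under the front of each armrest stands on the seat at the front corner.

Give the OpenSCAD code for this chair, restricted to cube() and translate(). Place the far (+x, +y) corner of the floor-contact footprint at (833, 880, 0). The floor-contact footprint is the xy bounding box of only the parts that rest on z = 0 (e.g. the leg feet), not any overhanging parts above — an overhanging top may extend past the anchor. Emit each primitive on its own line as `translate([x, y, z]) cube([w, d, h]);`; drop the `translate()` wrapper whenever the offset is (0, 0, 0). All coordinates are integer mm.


translate([317, 469, 400]) cube([516, 411, 30]);
translate([317, 469, 0]) cube([48, 48, 400]);
translate([785, 469, 0]) cube([48, 48, 400]);
translate([317, 832, 0]) cube([48, 48, 400]);
translate([785, 832, 0]) cube([48, 48, 400]);
translate([317, 846, 430]) cube([516, 34, 492]);
translate([317, 469, 629]) cube([44, 377, 44]);
translate([789, 469, 629]) cube([44, 377, 44]);
translate([317, 469, 430]) cube([44, 44, 199]);
translate([789, 469, 430]) cube([44, 44, 199]);


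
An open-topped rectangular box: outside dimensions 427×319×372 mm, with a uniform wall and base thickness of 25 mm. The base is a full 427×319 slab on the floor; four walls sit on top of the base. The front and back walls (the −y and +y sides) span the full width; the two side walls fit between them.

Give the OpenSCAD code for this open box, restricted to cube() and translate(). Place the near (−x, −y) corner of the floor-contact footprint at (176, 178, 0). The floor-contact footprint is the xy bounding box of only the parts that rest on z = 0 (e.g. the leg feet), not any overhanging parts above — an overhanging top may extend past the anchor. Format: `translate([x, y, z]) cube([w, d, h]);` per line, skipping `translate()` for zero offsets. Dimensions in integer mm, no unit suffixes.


translate([176, 178, 0]) cube([427, 319, 25]);
translate([176, 178, 25]) cube([427, 25, 347]);
translate([176, 472, 25]) cube([427, 25, 347]);
translate([176, 203, 25]) cube([25, 269, 347]);
translate([578, 203, 25]) cube([25, 269, 347]);


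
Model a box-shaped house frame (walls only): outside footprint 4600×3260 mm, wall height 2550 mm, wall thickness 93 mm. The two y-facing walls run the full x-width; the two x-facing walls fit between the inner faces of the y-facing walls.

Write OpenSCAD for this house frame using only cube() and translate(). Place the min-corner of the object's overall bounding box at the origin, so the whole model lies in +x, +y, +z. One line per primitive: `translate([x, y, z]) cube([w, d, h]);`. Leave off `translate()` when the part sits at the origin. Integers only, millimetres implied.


cube([4600, 93, 2550]);
translate([0, 3167, 0]) cube([4600, 93, 2550]);
translate([0, 93, 0]) cube([93, 3074, 2550]);
translate([4507, 93, 0]) cube([93, 3074, 2550]);


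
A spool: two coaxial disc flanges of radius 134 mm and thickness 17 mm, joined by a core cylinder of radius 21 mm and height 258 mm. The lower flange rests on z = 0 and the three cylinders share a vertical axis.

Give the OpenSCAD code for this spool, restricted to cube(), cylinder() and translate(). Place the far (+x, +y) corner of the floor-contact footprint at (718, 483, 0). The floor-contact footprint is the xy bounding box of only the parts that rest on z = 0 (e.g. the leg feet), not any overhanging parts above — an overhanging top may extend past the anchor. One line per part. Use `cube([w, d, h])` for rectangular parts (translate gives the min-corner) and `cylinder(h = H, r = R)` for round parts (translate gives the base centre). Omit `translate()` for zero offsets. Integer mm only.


translate([584, 349, 0]) cylinder(h = 17, r = 134);
translate([584, 349, 17]) cylinder(h = 258, r = 21);
translate([584, 349, 275]) cylinder(h = 17, r = 134);


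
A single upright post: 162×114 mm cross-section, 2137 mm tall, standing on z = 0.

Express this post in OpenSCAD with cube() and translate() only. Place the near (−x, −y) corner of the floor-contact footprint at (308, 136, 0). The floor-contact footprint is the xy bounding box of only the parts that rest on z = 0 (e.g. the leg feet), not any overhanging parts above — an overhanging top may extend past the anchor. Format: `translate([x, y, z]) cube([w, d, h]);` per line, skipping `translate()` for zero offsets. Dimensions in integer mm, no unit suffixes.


translate([308, 136, 0]) cube([162, 114, 2137]);


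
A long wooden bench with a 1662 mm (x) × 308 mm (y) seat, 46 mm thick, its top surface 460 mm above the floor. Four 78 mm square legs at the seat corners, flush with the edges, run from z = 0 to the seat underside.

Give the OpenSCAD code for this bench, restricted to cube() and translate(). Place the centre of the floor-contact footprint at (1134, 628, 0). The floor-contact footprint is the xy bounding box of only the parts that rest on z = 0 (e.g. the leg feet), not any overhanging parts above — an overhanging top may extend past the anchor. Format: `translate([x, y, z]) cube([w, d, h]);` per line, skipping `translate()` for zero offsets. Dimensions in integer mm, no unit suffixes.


translate([303, 474, 414]) cube([1662, 308, 46]);
translate([303, 474, 0]) cube([78, 78, 414]);
translate([303, 704, 0]) cube([78, 78, 414]);
translate([1887, 474, 0]) cube([78, 78, 414]);
translate([1887, 704, 0]) cube([78, 78, 414]);


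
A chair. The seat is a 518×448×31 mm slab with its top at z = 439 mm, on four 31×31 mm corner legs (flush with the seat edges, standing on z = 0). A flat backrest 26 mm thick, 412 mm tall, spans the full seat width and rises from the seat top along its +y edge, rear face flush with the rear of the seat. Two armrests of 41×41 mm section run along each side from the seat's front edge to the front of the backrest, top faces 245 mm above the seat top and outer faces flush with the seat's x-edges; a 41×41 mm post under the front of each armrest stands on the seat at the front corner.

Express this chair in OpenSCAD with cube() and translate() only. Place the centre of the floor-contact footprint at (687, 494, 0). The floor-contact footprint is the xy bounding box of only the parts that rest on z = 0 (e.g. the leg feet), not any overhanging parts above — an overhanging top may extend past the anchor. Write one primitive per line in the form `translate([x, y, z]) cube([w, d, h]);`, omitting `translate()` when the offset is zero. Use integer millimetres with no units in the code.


translate([428, 270, 408]) cube([518, 448, 31]);
translate([428, 270, 0]) cube([31, 31, 408]);
translate([915, 270, 0]) cube([31, 31, 408]);
translate([428, 687, 0]) cube([31, 31, 408]);
translate([915, 687, 0]) cube([31, 31, 408]);
translate([428, 692, 439]) cube([518, 26, 412]);
translate([428, 270, 643]) cube([41, 422, 41]);
translate([905, 270, 643]) cube([41, 422, 41]);
translate([428, 270, 439]) cube([41, 41, 204]);
translate([905, 270, 439]) cube([41, 41, 204]);


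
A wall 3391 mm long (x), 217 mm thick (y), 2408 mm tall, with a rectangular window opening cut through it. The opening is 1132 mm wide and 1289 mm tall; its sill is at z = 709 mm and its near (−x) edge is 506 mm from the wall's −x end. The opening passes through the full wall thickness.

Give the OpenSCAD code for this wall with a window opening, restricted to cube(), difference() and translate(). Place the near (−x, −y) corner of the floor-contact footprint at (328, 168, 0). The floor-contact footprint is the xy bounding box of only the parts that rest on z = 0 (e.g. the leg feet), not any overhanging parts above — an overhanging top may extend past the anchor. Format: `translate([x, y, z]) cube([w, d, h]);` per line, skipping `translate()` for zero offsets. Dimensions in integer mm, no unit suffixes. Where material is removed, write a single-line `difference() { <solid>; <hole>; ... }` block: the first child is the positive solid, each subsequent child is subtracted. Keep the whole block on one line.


difference() { translate([328, 168, 0]) cube([3391, 217, 2408]); translate([834, 168, 709]) cube([1132, 217, 1289]); }


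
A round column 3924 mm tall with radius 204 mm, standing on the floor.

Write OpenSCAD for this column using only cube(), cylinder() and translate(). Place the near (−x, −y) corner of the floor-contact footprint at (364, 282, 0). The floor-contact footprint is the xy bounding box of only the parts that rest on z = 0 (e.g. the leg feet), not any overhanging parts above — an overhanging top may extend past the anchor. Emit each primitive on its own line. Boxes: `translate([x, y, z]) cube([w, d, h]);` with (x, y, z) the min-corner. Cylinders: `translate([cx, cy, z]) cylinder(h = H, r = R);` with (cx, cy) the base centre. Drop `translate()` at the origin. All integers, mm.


translate([568, 486, 0]) cylinder(h = 3924, r = 204);


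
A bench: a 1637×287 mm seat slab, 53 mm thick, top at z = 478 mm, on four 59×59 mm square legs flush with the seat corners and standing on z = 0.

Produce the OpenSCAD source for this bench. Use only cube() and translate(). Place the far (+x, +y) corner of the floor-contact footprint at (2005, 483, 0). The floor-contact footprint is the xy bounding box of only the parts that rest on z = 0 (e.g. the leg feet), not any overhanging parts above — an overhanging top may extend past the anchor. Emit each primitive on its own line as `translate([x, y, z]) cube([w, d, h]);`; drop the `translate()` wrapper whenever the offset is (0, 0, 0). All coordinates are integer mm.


// leg_h = 478 − 53 = 425
translate([368, 196, 425]) cube([1637, 287, 53]);
translate([368, 196, 0]) cube([59, 59, 425]);
translate([368, 424, 0]) cube([59, 59, 425]);
translate([1946, 196, 0]) cube([59, 59, 425]);
translate([1946, 424, 0]) cube([59, 59, 425]);


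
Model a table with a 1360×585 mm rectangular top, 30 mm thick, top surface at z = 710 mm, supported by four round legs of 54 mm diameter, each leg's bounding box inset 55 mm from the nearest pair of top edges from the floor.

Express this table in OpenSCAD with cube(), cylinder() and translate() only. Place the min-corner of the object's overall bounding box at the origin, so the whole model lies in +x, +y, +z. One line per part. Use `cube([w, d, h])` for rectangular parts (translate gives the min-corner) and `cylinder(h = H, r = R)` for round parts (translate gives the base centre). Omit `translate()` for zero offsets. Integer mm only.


translate([0, 0, 680]) cube([1360, 585, 30]);
translate([82, 82, 0]) cylinder(h = 680, r = 27);
translate([1278, 82, 0]) cylinder(h = 680, r = 27);
translate([82, 503, 0]) cylinder(h = 680, r = 27);
translate([1278, 503, 0]) cylinder(h = 680, r = 27);


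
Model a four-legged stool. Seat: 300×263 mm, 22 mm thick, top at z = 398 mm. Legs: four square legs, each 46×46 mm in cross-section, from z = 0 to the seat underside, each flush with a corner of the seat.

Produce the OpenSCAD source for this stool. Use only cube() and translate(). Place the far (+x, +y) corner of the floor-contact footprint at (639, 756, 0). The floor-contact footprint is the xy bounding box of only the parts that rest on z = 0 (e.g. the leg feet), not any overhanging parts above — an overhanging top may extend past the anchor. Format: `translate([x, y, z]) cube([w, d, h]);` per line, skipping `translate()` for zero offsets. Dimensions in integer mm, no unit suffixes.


translate([339, 493, 376]) cube([300, 263, 22]);
translate([339, 493, 0]) cube([46, 46, 376]);
translate([593, 493, 0]) cube([46, 46, 376]);
translate([339, 710, 0]) cube([46, 46, 376]);
translate([593, 710, 0]) cube([46, 46, 376]);


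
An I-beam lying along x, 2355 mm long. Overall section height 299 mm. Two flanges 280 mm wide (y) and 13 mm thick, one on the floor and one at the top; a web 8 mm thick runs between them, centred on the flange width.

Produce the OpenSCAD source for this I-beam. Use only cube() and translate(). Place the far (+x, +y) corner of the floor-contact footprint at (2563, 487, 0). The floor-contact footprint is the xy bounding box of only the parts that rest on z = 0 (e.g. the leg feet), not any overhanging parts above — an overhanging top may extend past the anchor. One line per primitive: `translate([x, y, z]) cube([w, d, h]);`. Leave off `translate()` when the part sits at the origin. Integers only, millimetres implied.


translate([208, 207, 0]) cube([2355, 280, 13]);
translate([208, 343, 13]) cube([2355, 8, 273]);
translate([208, 207, 286]) cube([2355, 280, 13]);


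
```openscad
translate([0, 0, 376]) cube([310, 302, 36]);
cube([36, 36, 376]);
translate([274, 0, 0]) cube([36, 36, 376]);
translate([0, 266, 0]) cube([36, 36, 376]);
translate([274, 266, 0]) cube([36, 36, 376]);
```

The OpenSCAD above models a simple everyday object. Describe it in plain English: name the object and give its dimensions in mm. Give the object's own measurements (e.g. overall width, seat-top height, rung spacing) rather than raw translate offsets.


A simple wooden stool: a rectangular seat 310 mm (x) by 302 mm (y), 36 mm thick, top face at z = 412 mm, on four square legs, each 36×36 mm in cross-section. The legs rest on z = 0, each flush with a corner of the seat.


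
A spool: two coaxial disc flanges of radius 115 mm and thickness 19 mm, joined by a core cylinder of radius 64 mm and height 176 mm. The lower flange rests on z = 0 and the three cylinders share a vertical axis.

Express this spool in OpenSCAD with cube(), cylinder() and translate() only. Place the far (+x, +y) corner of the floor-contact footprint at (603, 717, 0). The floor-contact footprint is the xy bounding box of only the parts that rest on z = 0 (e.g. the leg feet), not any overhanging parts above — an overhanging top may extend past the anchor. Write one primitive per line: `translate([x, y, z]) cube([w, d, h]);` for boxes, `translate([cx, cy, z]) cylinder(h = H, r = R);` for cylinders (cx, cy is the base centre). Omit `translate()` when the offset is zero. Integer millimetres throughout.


translate([488, 602, 0]) cylinder(h = 19, r = 115);
translate([488, 602, 19]) cylinder(h = 176, r = 64);
translate([488, 602, 195]) cylinder(h = 19, r = 115);


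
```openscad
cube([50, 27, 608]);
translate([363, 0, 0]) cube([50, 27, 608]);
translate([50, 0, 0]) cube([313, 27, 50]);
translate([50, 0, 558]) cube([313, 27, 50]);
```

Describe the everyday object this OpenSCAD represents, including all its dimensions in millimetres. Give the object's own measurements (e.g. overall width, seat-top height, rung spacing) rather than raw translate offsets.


A rectangular picture frame lying in the x–z plane (depth along y). The opening is 313 mm wide (x) by 508 mm tall (z), surrounded by a border 50 mm wide on all four sides. The frame is 27 mm deep and is made of two full-height vertical stiles with two horizontal rails fitted between them.


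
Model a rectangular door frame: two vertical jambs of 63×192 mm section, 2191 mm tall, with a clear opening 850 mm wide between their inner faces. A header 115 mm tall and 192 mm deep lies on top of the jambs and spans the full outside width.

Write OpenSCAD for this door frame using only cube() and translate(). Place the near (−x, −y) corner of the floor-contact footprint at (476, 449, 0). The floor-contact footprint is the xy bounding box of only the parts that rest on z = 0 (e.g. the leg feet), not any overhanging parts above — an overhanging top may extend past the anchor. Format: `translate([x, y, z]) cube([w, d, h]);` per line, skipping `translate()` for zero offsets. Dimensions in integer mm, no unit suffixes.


translate([476, 449, 0]) cube([63, 192, 2191]);
translate([1389, 449, 0]) cube([63, 192, 2191]);
translate([476, 449, 2191]) cube([976, 192, 115]);


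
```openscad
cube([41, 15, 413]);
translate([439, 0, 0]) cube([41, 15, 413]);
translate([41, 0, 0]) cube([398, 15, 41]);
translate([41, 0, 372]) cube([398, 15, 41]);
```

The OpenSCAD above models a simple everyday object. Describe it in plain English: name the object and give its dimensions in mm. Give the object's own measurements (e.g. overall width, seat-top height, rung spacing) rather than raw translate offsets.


A rectangular picture frame lying in the x–z plane (depth along y). The opening is 398 mm wide (x) by 331 mm tall (z), surrounded by a border 41 mm wide on all four sides. The frame is 15 mm deep and is made of two full-height vertical stiles with two horizontal rails fitted between them.


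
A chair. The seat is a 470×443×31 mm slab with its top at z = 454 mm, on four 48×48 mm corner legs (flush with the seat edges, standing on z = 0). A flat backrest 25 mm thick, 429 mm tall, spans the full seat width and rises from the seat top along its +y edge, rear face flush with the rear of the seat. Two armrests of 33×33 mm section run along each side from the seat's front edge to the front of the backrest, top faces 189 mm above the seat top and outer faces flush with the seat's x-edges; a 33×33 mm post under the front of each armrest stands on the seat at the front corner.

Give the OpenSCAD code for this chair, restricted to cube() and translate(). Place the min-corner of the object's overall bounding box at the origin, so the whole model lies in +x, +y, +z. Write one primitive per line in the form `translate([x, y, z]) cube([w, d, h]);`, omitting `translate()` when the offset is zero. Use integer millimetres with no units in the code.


translate([0, 0, 423]) cube([470, 443, 31]);
cube([48, 48, 423]);
translate([422, 0, 0]) cube([48, 48, 423]);
translate([0, 395, 0]) cube([48, 48, 423]);
translate([422, 395, 0]) cube([48, 48, 423]);
translate([0, 418, 454]) cube([470, 25, 429]);
translate([0, 0, 610]) cube([33, 418, 33]);
translate([437, 0, 610]) cube([33, 418, 33]);
translate([0, 0, 454]) cube([33, 33, 156]);
translate([437, 0, 454]) cube([33, 33, 156]);


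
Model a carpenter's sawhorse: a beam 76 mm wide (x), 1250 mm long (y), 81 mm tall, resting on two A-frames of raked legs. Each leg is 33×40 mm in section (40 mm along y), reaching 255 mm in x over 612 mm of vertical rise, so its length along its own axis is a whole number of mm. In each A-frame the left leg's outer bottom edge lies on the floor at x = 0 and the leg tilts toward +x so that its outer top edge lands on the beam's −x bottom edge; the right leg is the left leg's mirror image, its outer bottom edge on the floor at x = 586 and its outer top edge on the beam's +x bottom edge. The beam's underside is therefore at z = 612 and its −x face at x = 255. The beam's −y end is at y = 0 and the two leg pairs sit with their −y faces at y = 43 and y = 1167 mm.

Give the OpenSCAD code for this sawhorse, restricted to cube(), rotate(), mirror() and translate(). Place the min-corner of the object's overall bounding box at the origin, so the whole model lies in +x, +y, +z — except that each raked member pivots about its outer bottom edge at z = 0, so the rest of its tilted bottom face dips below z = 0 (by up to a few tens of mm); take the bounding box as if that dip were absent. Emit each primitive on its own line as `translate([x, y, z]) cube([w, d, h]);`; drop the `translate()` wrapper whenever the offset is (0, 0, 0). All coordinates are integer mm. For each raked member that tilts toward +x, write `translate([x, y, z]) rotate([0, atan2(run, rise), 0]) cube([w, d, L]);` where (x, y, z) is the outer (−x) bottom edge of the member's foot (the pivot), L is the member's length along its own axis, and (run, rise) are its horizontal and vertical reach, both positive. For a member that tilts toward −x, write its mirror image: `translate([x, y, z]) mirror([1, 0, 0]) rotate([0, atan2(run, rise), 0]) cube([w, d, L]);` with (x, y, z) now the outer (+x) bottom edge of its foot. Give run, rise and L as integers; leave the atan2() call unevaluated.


translate([255, 0, 612]) cube([76, 1250, 81]);
translate([0, 43, 0]) rotate([0, atan2(255, 612), 0]) cube([33, 40, 663]);
translate([586, 43, 0]) mirror([1, 0, 0]) rotate([0, atan2(255, 612), 0]) cube([33, 40, 663]);
translate([0, 1167, 0]) rotate([0, atan2(255, 612), 0]) cube([33, 40, 663]);
translate([586, 1167, 0]) mirror([1, 0, 0]) rotate([0, atan2(255, 612), 0]) cube([33, 40, 663]);
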